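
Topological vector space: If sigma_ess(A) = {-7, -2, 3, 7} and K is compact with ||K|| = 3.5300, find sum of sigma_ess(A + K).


By Weyl's theorem, the essential spectrum is invariant under compact perturbations.
sigma_ess(A + K) = sigma_ess(A) = {-7, -2, 3, 7}
Sum = -7 + -2 + 3 + 7 = 1

1


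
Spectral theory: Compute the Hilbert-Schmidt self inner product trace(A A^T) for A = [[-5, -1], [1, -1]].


trace(A * A^T) = sum of squares of all entries
= (-5)^2 + (-1)^2 + 1^2 + (-1)^2
= 25 + 1 + 1 + 1
= 28

28


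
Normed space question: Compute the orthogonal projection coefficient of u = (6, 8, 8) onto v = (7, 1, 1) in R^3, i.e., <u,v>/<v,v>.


Computing <u,v> = 6*7 + 8*1 + 8*1 = 58
Computing <v,v> = 7^2 + 1^2 + 1^2 = 51
Projection coefficient = 58/51 = 1.1373

1.1373


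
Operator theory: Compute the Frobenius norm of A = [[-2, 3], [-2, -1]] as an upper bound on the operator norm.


||A||_F^2 = sum a_ij^2
= (-2)^2 + 3^2 + (-2)^2 + (-1)^2
= 4 + 9 + 4 + 1 = 18
||A||_F = sqrt(18) = 4.2426

4.2426


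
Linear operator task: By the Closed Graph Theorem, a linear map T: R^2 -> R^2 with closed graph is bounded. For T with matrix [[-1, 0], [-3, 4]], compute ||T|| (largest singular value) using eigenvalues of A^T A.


A^T A = [[10, -12], [-12, 16]]
trace(A^T A) = 26, det(A^T A) = 16
discriminant = 26^2 - 4*16 = 612
Largest eigenvalue of A^T A = (trace + sqrt(disc))/2 = 25.3693
||T|| = sqrt(25.3693) = 5.0368

5.0368


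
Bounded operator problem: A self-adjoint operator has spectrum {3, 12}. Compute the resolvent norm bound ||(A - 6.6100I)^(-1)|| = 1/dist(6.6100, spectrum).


dist(6.6100, {3, 12}) = min(|6.6100 - 3|, |6.6100 - 12|)
= min(3.6100, 5.3900) = 3.6100
Resolvent bound = 1/3.6100 = 0.2770

0.2770


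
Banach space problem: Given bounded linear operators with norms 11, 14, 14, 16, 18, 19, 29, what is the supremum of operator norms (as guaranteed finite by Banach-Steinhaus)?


By the Uniform Boundedness Principle, the supremum of norms is finite.
sup_k ||T_k|| = max(11, 14, 14, 16, 18, 19, 29) = 29

29


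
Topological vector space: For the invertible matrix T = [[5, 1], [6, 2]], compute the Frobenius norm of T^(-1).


det(T) = 5*2 - 1*6 = 4
T^(-1) = (1/4) * [[2, -1], [-6, 5]] = [[0.5000, -0.2500], [-1.5000, 1.2500]]
||T^(-1)||_F^2 = 0.5000^2 + (-0.2500)^2 + (-1.5000)^2 + 1.2500^2 = 4.1250
||T^(-1)||_F = sqrt(4.1250) = 2.0310

2.0310


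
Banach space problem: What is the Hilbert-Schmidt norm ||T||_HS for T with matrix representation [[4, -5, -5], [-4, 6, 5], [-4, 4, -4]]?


The Hilbert-Schmidt norm is sqrt(sum of squares of all entries).
Sum of squares = 4^2 + (-5)^2 + (-5)^2 + (-4)^2 + 6^2 + 5^2 + (-4)^2 + 4^2 + (-4)^2
= 16 + 25 + 25 + 16 + 36 + 25 + 16 + 16 + 16 = 191
||T||_HS = sqrt(191) = 13.8203

13.8203


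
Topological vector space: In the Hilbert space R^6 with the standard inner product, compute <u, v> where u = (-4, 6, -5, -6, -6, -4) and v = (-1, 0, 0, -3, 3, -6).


Computing the standard inner product <u, v> = sum u_i * v_i
= -4*-1 + 6*0 + -5*0 + -6*-3 + -6*3 + -4*-6
= 4 + 0 + 0 + 18 + -18 + 24
= 28

28


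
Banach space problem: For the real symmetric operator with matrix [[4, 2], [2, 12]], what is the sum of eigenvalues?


For a self-adjoint (symmetric) matrix, the eigenvalues are real.
The sum of eigenvalues equals the trace of the matrix.
trace = 4 + 12 = 16

16


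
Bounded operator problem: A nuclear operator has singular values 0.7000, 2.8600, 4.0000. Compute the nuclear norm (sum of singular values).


The nuclear norm is the sum of all singular values.
||T||_1 = 0.7000 + 2.8600 + 4.0000
= 7.5600

7.5600


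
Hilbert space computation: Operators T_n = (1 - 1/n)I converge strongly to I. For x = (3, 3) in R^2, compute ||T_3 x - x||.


T_3 x - x = (1 - 1/3)x - x = -x/3
||x|| = sqrt(18) = 4.2426
||T_3 x - x|| = ||x||/3 = 4.2426/3 = 1.4142

1.4142


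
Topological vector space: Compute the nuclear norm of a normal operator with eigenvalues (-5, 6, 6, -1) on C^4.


For a normal operator, singular values equal |eigenvalues|.
Trace norm = sum |lambda_i| = 5 + 6 + 6 + 1
= 18

18


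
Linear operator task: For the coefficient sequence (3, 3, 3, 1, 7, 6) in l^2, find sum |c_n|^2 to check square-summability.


sum |c_n|^2 = 3^2 + 3^2 + 3^2 + 1^2 + 7^2 + 6^2
= 9 + 9 + 9 + 1 + 49 + 36
= 113

113


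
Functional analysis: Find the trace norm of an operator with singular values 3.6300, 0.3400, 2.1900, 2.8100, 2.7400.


The nuclear norm is the sum of all singular values.
||T||_1 = 3.6300 + 0.3400 + 2.1900 + 2.8100 + 2.7400
= 11.7100

11.7100


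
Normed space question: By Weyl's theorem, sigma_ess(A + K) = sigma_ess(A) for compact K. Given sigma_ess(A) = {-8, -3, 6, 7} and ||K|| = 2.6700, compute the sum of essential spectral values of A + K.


By Weyl's theorem, the essential spectrum is invariant under compact perturbations.
sigma_ess(A + K) = sigma_ess(A) = {-8, -3, 6, 7}
Sum = -8 + -3 + 6 + 7 = 2

2


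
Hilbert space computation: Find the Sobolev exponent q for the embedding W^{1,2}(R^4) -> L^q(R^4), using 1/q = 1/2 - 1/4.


Using the Sobolev embedding formula: 1/q = 1/p - k/n
1/q = 1/2 - 1/4 = 1/4
q = 1/(1/4) = 4

4.0000


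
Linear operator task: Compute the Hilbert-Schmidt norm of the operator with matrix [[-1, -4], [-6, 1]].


The Hilbert-Schmidt norm is sqrt(sum of squares of all entries).
Sum of squares = (-1)^2 + (-4)^2 + (-6)^2 + 1^2
= 1 + 16 + 36 + 1 = 54
||T||_HS = sqrt(54) = 7.3485

7.3485


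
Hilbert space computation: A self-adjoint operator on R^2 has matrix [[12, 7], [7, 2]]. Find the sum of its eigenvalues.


For a self-adjoint (symmetric) matrix, the eigenvalues are real.
The sum of eigenvalues equals the trace of the matrix.
trace = 12 + 2 = 14

14


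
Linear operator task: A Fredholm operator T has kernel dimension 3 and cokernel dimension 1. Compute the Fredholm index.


The Fredholm index is defined as ind(T) = dim(ker T) - dim(coker T)
= 3 - 1
= 2

2


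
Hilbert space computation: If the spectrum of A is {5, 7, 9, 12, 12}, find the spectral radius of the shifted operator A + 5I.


Spectrum of A + 5I = {10, 12, 14, 17, 17}
Spectral radius = max |lambda| over the shifted spectrum
= max(10, 12, 14, 17, 17) = 17

17


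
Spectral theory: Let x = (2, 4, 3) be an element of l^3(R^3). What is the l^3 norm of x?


The l^3 norm = (sum |x_i|^3)^(1/3)
Sum of 3th powers = 8 + 64 + 27 = 99
||x||_3 = (99)^(1/3) = 4.6261

4.6261


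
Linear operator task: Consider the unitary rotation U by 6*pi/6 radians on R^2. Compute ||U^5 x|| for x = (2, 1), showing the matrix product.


U is a rotation by theta = 6*pi/6
U^5 = rotation by 5*theta = 30*pi/6 = 6*pi/6 (mod 2*pi)
cos(6*pi/6) = -1.0000, sin(6*pi/6) = 0.0000
U^5 x = (-1.0000 * 2 - 0.0000 * 1, 0.0000 * 2 + -1.0000 * 1)
= (-2.0000, -1.0000)
||U^5 x|| = sqrt((-2.0000)^2 + (-1.0000)^2) = sqrt(5.0000) = 2.2361

2.2361


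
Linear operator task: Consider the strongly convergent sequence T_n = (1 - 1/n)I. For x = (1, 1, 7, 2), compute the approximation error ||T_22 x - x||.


T_22 x - x = (1 - 1/22)x - x = -x/22
||x|| = sqrt(55) = 7.4162
||T_22 x - x|| = ||x||/22 = 7.4162/22 = 0.3371

0.3371


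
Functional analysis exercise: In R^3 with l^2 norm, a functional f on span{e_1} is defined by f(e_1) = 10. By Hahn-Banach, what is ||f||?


The norm of f is given by ||f|| = sup_{||x||=1} |f(x)|.
On span{e_1}, ||e_1|| = 1, so ||f|| = |f(e_1)| / ||e_1||
= |10| / 1 = 10.0000

10.0000


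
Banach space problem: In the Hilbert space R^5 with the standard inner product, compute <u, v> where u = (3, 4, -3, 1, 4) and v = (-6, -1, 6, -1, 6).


Computing the standard inner product <u, v> = sum u_i * v_i
= 3*-6 + 4*-1 + -3*6 + 1*-1 + 4*6
= -18 + -4 + -18 + -1 + 24
= -17

-17


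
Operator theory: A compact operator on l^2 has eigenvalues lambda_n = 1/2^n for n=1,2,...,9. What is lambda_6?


The eigenvalue formula gives lambda_6 = 1/2^6
= 1/64
= 0.0156

0.0156


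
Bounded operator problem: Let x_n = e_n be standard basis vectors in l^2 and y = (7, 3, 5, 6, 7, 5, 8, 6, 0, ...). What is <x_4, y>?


x_4 = e_4 is the standard basis vector with 1 in position 4.
<x_4, y> = y_4 = 6
As n -> infinity, <x_n, y> -> 0, confirming weak convergence of (x_n) to 0.

6


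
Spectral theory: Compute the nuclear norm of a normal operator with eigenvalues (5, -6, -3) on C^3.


For a normal operator, singular values equal |eigenvalues|.
Trace norm = sum |lambda_i| = 5 + 6 + 3
= 14

14


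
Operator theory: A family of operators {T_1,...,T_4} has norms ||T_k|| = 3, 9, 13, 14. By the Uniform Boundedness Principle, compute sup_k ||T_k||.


By the Uniform Boundedness Principle, the supremum of norms is finite.
sup_k ||T_k|| = max(3, 9, 13, 14) = 14

14


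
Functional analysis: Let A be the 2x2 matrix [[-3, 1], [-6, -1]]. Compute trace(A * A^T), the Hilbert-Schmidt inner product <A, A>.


trace(A * A^T) = sum of squares of all entries
= (-3)^2 + 1^2 + (-6)^2 + (-1)^2
= 9 + 1 + 36 + 1
= 47

47


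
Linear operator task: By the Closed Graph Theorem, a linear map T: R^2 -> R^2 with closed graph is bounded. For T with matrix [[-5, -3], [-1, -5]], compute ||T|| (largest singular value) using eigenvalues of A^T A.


A^T A = [[26, 20], [20, 34]]
trace(A^T A) = 60, det(A^T A) = 484
discriminant = 60^2 - 4*484 = 1664
Largest eigenvalue of A^T A = (trace + sqrt(disc))/2 = 50.3961
||T|| = sqrt(50.3961) = 7.0990

7.0990


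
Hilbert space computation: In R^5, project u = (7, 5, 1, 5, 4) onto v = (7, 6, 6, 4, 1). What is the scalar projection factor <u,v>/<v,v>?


Computing <u,v> = 7*7 + 5*6 + 1*6 + 5*4 + 4*1 = 109
Computing <v,v> = 7^2 + 6^2 + 6^2 + 4^2 + 1^2 = 138
Projection coefficient = 109/138 = 0.7899

0.7899


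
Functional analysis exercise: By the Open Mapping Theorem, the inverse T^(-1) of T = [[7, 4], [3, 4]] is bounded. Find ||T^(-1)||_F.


det(T) = 7*4 - 4*3 = 16
T^(-1) = (1/16) * [[4, -4], [-3, 7]] = [[0.2500, -0.2500], [-0.1875, 0.4375]]
||T^(-1)||_F^2 = 0.2500^2 + (-0.2500)^2 + (-0.1875)^2 + 0.4375^2 = 0.3516
||T^(-1)||_F = sqrt(0.3516) = 0.5929

0.5929


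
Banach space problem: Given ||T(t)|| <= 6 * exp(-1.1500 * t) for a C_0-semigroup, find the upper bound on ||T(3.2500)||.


||T(3.2500)|| <= 6 * exp(-1.1500 * 3.2500)
= 6 * exp(-3.7375)
= 6 * 0.0238
= 0.1429

0.1429


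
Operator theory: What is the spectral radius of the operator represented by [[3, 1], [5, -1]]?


For a 2x2 matrix, eigenvalues satisfy lambda^2 - (trace)*lambda + det = 0
trace = 3 + -1 = 2
det = 3*-1 - 1*5 = -8
discriminant = 2^2 - 4*(-8) = 36
spectral radius = max |eigenvalue| = 4.0000

4.0000


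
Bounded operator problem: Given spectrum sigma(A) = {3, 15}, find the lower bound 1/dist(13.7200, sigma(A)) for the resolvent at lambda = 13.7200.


dist(13.7200, {3, 15}) = min(|13.7200 - 3|, |13.7200 - 15|)
= min(10.7200, 1.2800) = 1.2800
Resolvent bound = 1/1.2800 = 0.7813

0.7813


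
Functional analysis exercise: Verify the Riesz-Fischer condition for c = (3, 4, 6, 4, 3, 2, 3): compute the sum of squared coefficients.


sum |c_n|^2 = 3^2 + 4^2 + 6^2 + 4^2 + 3^2 + 2^2 + 3^2
= 9 + 16 + 36 + 16 + 9 + 4 + 9
= 99

99


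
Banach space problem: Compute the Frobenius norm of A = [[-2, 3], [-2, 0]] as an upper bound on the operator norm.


||A||_F^2 = sum a_ij^2
= (-2)^2 + 3^2 + (-2)^2 + 0^2
= 4 + 9 + 4 + 0 = 17
||A||_F = sqrt(17) = 4.1231

4.1231


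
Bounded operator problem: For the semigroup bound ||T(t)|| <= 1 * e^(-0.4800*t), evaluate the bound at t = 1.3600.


||T(1.3600)|| <= 1 * exp(-0.4800 * 1.3600)
= 1 * exp(-0.6528)
= 1 * 0.5206
= 0.5206

0.5206


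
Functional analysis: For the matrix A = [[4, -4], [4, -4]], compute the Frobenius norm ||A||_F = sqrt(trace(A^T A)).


||A||_F^2 = sum a_ij^2
= 4^2 + (-4)^2 + 4^2 + (-4)^2
= 16 + 16 + 16 + 16 = 64
||A||_F = sqrt(64) = 8.0000

8.0000


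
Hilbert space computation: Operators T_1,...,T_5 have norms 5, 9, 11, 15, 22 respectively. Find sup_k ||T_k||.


By the Uniform Boundedness Principle, the supremum of norms is finite.
sup_k ||T_k|| = max(5, 9, 11, 15, 22) = 22

22


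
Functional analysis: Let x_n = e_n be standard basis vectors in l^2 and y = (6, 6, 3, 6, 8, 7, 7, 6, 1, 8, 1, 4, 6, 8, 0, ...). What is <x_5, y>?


x_5 = e_5 is the standard basis vector with 1 in position 5.
<x_5, y> = y_5 = 8
As n -> infinity, <x_n, y> -> 0, confirming weak convergence of (x_n) to 0.

8


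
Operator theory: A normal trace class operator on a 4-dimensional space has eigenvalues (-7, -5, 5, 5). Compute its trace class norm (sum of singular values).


For a normal operator, singular values equal |eigenvalues|.
Trace norm = sum |lambda_i| = 7 + 5 + 5 + 5
= 22

22


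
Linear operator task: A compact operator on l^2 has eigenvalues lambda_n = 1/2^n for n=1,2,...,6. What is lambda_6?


The eigenvalue formula gives lambda_6 = 1/2^6
= 1/64
= 0.0156

0.0156


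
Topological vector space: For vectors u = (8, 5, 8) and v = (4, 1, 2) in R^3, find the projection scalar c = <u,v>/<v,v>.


Computing <u,v> = 8*4 + 5*1 + 8*2 = 53
Computing <v,v> = 4^2 + 1^2 + 2^2 = 21
Projection coefficient = 53/21 = 2.5238

2.5238


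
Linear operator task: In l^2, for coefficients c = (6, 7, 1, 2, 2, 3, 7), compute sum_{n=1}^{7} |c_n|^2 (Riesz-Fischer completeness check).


sum |c_n|^2 = 6^2 + 7^2 + 1^2 + 2^2 + 2^2 + 3^2 + 7^2
= 36 + 49 + 1 + 4 + 4 + 9 + 49
= 152

152


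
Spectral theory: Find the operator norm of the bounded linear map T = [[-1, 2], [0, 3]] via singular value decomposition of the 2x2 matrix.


A^T A = [[1, -2], [-2, 13]]
trace(A^T A) = 14, det(A^T A) = 9
discriminant = 14^2 - 4*9 = 160
Largest eigenvalue of A^T A = (trace + sqrt(disc))/2 = 13.3246
||T|| = sqrt(13.3246) = 3.6503

3.6503


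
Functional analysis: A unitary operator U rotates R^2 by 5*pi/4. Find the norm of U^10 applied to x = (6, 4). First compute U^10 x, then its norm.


U is a rotation by theta = 5*pi/4
U^10 = rotation by 10*theta = 50*pi/4 = 2*pi/4 (mod 2*pi)
cos(2*pi/4) = 0.0000, sin(2*pi/4) = 1.0000
U^10 x = (0.0000 * 6 - 1.0000 * 4, 1.0000 * 6 + 0.0000 * 4)
= (-4.0000, 6.0000)
||U^10 x|| = sqrt((-4.0000)^2 + 6.0000^2) = sqrt(52.0000) = 7.2111

7.2111


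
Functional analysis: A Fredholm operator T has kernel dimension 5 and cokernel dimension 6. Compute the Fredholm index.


The Fredholm index is defined as ind(T) = dim(ker T) - dim(coker T)
= 5 - 6
= -1

-1


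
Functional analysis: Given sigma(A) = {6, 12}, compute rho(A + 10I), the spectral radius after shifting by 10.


Spectrum of A + 10I = {16, 22}
Spectral radius = max |lambda| over the shifted spectrum
= max(16, 22) = 22

22


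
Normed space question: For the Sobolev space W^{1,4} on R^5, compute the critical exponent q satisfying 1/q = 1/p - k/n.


Using the Sobolev embedding formula: 1/q = 1/p - k/n
1/q = 1/4 - 1/5 = 1/20
q = 1/(1/20) = 20

20.0000


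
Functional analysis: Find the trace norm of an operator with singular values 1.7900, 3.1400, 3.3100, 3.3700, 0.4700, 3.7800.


The nuclear norm is the sum of all singular values.
||T||_1 = 1.7900 + 3.1400 + 3.3100 + 3.3700 + 0.4700 + 3.7800
= 15.8600

15.8600


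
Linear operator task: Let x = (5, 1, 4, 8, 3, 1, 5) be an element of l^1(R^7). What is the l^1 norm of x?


The l^1 norm equals the sum of absolute values of all components.
||x||_1 = 5 + 1 + 4 + 8 + 3 + 1 + 5
= 27

27.0000


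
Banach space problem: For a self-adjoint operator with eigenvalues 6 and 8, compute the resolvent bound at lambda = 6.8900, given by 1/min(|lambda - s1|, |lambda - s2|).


dist(6.8900, {6, 8}) = min(|6.8900 - 6|, |6.8900 - 8|)
= min(0.8900, 1.1100) = 0.8900
Resolvent bound = 1/0.8900 = 1.1236

1.1236


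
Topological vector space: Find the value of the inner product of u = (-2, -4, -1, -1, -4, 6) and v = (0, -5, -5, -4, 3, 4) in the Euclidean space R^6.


Computing the standard inner product <u, v> = sum u_i * v_i
= -2*0 + -4*-5 + -1*-5 + -1*-4 + -4*3 + 6*4
= 0 + 20 + 5 + 4 + -12 + 24
= 41

41


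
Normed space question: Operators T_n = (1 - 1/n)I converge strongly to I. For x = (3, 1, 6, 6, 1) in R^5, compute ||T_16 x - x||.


T_16 x - x = (1 - 1/16)x - x = -x/16
||x|| = sqrt(83) = 9.1104
||T_16 x - x|| = ||x||/16 = 9.1104/16 = 0.5694

0.5694


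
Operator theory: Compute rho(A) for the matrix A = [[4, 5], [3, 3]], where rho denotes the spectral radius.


For a 2x2 matrix, eigenvalues satisfy lambda^2 - (trace)*lambda + det = 0
trace = 4 + 3 = 7
det = 4*3 - 5*3 = -3
discriminant = 7^2 - 4*(-3) = 61
spectral radius = max |eigenvalue| = 7.4051

7.4051


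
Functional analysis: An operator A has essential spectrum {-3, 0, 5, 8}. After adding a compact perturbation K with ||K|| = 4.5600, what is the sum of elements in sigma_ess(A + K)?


By Weyl's theorem, the essential spectrum is invariant under compact perturbations.
sigma_ess(A + K) = sigma_ess(A) = {-3, 0, 5, 8}
Sum = -3 + 0 + 5 + 8 = 10

10


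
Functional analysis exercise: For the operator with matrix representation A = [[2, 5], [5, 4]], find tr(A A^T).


trace(A * A^T) = sum of squares of all entries
= 2^2 + 5^2 + 5^2 + 4^2
= 4 + 25 + 25 + 16
= 70

70


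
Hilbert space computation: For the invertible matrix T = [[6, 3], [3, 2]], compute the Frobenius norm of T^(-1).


det(T) = 6*2 - 3*3 = 3
T^(-1) = (1/3) * [[2, -3], [-3, 6]] = [[0.6667, -1.0000], [-1.0000, 2.0000]]
||T^(-1)||_F^2 = 0.6667^2 + (-1.0000)^2 + (-1.0000)^2 + 2.0000^2 = 6.4444
||T^(-1)||_F = sqrt(6.4444) = 2.5386

2.5386


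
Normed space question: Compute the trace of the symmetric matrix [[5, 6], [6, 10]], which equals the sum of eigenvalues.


For a self-adjoint (symmetric) matrix, the eigenvalues are real.
The sum of eigenvalues equals the trace of the matrix.
trace = 5 + 10 = 15

15


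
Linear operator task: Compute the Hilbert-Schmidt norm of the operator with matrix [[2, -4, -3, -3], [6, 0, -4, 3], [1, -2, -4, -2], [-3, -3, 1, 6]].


The Hilbert-Schmidt norm is sqrt(sum of squares of all entries).
Sum of squares = 2^2 + (-4)^2 + (-3)^2 + (-3)^2 + 6^2 + 0^2 + (-4)^2 + 3^2 + 1^2 + (-2)^2 + (-4)^2 + (-2)^2 + (-3)^2 + (-3)^2 + 1^2 + 6^2
= 4 + 16 + 9 + 9 + 36 + 0 + 16 + 9 + 1 + 4 + 16 + 4 + 9 + 9 + 1 + 36 = 179
||T||_HS = sqrt(179) = 13.3791

13.3791


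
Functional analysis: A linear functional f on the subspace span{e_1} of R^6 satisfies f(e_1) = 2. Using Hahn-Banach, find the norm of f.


The norm of f is given by ||f|| = sup_{||x||=1} |f(x)|.
On span{e_1}, ||e_1|| = 1, so ||f|| = |f(e_1)| / ||e_1||
= |2| / 1 = 2.0000

2.0000


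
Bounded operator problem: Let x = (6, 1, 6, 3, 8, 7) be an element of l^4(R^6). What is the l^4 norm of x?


The l^4 norm = (sum |x_i|^4)^(1/4)
Sum of 4th powers = 1296 + 1 + 1296 + 81 + 4096 + 2401 = 9171
||x||_4 = (9171)^(1/4) = 9.7860

9.7860


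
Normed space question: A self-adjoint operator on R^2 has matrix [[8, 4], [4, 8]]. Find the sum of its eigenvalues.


For a self-adjoint (symmetric) matrix, the eigenvalues are real.
The sum of eigenvalues equals the trace of the matrix.
trace = 8 + 8 = 16

16


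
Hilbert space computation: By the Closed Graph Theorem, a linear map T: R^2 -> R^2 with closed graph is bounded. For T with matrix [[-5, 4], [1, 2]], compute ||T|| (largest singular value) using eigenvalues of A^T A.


A^T A = [[26, -18], [-18, 20]]
trace(A^T A) = 46, det(A^T A) = 196
discriminant = 46^2 - 4*196 = 1332
Largest eigenvalue of A^T A = (trace + sqrt(disc))/2 = 41.2483
||T|| = sqrt(41.2483) = 6.4225

6.4225


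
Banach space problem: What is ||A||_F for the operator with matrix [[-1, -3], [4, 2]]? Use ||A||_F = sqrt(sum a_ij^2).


||A||_F^2 = sum a_ij^2
= (-1)^2 + (-3)^2 + 4^2 + 2^2
= 1 + 9 + 16 + 4 = 30
||A||_F = sqrt(30) = 5.4772

5.4772


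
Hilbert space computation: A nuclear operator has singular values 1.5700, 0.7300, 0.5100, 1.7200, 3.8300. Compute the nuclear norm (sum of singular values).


The nuclear norm is the sum of all singular values.
||T||_1 = 1.5700 + 0.7300 + 0.5100 + 1.7200 + 3.8300
= 8.3600

8.3600


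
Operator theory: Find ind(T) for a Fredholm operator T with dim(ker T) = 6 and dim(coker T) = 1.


The Fredholm index is defined as ind(T) = dim(ker T) - dim(coker T)
= 6 - 1
= 5

5


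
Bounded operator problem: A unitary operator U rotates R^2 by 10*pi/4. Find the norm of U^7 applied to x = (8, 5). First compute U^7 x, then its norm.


U is a rotation by theta = 10*pi/4
U^7 = rotation by 7*theta = 70*pi/4 = 6*pi/4 (mod 2*pi)
cos(6*pi/4) = 0.0000, sin(6*pi/4) = -1.0000
U^7 x = (0.0000 * 8 - -1.0000 * 5, -1.0000 * 8 + 0.0000 * 5)
= (5.0000, -8.0000)
||U^7 x|| = sqrt(5.0000^2 + (-8.0000)^2) = sqrt(89.0000) = 9.4340

9.4340


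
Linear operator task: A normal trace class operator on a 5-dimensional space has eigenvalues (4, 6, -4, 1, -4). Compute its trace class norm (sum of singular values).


For a normal operator, singular values equal |eigenvalues|.
Trace norm = sum |lambda_i| = 4 + 6 + 4 + 1 + 4
= 19

19


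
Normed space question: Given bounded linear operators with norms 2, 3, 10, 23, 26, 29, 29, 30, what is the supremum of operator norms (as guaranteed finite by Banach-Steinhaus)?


By the Uniform Boundedness Principle, the supremum of norms is finite.
sup_k ||T_k|| = max(2, 3, 10, 23, 26, 29, 29, 30) = 30

30


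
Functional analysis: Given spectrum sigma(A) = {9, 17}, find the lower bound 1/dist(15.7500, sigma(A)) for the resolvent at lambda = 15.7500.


dist(15.7500, {9, 17}) = min(|15.7500 - 9|, |15.7500 - 17|)
= min(6.7500, 1.2500) = 1.2500
Resolvent bound = 1/1.2500 = 0.8000

0.8000


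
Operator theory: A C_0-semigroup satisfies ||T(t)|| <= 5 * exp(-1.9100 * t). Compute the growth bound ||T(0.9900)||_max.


||T(0.9900)|| <= 5 * exp(-1.9100 * 0.9900)
= 5 * exp(-1.8909)
= 5 * 0.1509
= 0.7547

0.7547


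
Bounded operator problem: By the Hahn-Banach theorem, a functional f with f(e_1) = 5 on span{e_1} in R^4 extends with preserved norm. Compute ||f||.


The norm of f is given by ||f|| = sup_{||x||=1} |f(x)|.
On span{e_1}, ||e_1|| = 1, so ||f|| = |f(e_1)| / ||e_1||
= |5| / 1 = 5.0000

5.0000


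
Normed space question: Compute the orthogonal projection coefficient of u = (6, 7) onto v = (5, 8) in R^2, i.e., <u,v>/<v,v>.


Computing <u,v> = 6*5 + 7*8 = 86
Computing <v,v> = 5^2 + 8^2 = 89
Projection coefficient = 86/89 = 0.9663

0.9663


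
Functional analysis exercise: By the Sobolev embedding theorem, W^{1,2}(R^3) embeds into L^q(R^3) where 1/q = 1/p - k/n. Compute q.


Using the Sobolev embedding formula: 1/q = 1/p - k/n
1/q = 1/2 - 1/3 = 1/6
q = 1/(1/6) = 6

6.0000


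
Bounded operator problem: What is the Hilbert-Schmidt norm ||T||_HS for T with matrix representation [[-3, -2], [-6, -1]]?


The Hilbert-Schmidt norm is sqrt(sum of squares of all entries).
Sum of squares = (-3)^2 + (-2)^2 + (-6)^2 + (-1)^2
= 9 + 4 + 36 + 1 = 50
||T||_HS = sqrt(50) = 7.0711

7.0711


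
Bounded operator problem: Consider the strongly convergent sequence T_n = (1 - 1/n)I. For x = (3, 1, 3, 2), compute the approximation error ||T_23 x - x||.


T_23 x - x = (1 - 1/23)x - x = -x/23
||x|| = sqrt(23) = 4.7958
||T_23 x - x|| = ||x||/23 = 4.7958/23 = 0.2085

0.2085


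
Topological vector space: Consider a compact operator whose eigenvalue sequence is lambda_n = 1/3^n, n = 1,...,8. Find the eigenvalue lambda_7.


The eigenvalue formula gives lambda_7 = 1/3^7
= 1/2187
= 4.5725e-04

4.5725e-04


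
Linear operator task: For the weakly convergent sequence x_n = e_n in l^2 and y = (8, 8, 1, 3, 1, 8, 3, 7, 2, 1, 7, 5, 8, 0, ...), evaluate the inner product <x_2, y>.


x_2 = e_2 is the standard basis vector with 1 in position 2.
<x_2, y> = y_2 = 8
As n -> infinity, <x_n, y> -> 0, confirming weak convergence of (x_n) to 0.

8


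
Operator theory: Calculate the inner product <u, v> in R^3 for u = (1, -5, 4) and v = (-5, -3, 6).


Computing the standard inner product <u, v> = sum u_i * v_i
= 1*-5 + -5*-3 + 4*6
= -5 + 15 + 24
= 34

34


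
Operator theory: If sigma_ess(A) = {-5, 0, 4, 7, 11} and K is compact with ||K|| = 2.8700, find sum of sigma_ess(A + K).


By Weyl's theorem, the essential spectrum is invariant under compact perturbations.
sigma_ess(A + K) = sigma_ess(A) = {-5, 0, 4, 7, 11}
Sum = -5 + 0 + 4 + 7 + 11 = 17

17


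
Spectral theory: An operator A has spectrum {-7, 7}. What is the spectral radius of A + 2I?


Spectrum of A + 2I = {-5, 9}
Spectral radius = max |lambda| over the shifted spectrum
= max(5, 9) = 9

9


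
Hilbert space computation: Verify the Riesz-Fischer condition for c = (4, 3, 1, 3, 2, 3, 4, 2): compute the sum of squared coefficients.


sum |c_n|^2 = 4^2 + 3^2 + 1^2 + 3^2 + 2^2 + 3^2 + 4^2 + 2^2
= 16 + 9 + 1 + 9 + 4 + 9 + 16 + 4
= 68

68


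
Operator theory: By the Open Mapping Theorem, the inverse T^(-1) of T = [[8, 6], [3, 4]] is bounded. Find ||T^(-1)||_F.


det(T) = 8*4 - 6*3 = 14
T^(-1) = (1/14) * [[4, -6], [-3, 8]] = [[0.2857, -0.4286], [-0.2143, 0.5714]]
||T^(-1)||_F^2 = 0.2857^2 + (-0.4286)^2 + (-0.2143)^2 + 0.5714^2 = 0.6378
||T^(-1)||_F = sqrt(0.6378) = 0.7986

0.7986


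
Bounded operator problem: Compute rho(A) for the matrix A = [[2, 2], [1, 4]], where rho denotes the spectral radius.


For a 2x2 matrix, eigenvalues satisfy lambda^2 - (trace)*lambda + det = 0
trace = 2 + 4 = 6
det = 2*4 - 2*1 = 6
discriminant = 6^2 - 4*(6) = 12
spectral radius = max |eigenvalue| = 4.7321

4.7321


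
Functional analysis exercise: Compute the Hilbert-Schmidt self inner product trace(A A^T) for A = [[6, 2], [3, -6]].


trace(A * A^T) = sum of squares of all entries
= 6^2 + 2^2 + 3^2 + (-6)^2
= 36 + 4 + 9 + 36
= 85

85


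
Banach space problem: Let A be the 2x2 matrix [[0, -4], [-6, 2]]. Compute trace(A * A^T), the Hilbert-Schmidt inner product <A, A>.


trace(A * A^T) = sum of squares of all entries
= 0^2 + (-4)^2 + (-6)^2 + 2^2
= 0 + 16 + 36 + 4
= 56

56


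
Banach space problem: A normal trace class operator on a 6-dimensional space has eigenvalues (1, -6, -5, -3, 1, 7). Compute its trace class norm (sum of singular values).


For a normal operator, singular values equal |eigenvalues|.
Trace norm = sum |lambda_i| = 1 + 6 + 5 + 3 + 1 + 7
= 23

23


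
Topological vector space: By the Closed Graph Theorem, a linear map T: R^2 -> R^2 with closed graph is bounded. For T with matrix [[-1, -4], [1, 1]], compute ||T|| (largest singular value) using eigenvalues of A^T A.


A^T A = [[2, 5], [5, 17]]
trace(A^T A) = 19, det(A^T A) = 9
discriminant = 19^2 - 4*9 = 325
Largest eigenvalue of A^T A = (trace + sqrt(disc))/2 = 18.5139
||T|| = sqrt(18.5139) = 4.3028

4.3028


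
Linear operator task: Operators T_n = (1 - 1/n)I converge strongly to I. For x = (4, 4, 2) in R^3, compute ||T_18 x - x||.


T_18 x - x = (1 - 1/18)x - x = -x/18
||x|| = sqrt(36) = 6.0000
||T_18 x - x|| = ||x||/18 = 6.0000/18 = 0.3333

0.3333


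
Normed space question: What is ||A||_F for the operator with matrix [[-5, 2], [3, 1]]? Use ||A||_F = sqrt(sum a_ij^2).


||A||_F^2 = sum a_ij^2
= (-5)^2 + 2^2 + 3^2 + 1^2
= 25 + 4 + 9 + 1 = 39
||A||_F = sqrt(39) = 6.2450

6.2450


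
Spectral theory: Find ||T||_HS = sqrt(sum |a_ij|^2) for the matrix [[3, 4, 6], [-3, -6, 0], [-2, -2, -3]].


The Hilbert-Schmidt norm is sqrt(sum of squares of all entries).
Sum of squares = 3^2 + 4^2 + 6^2 + (-3)^2 + (-6)^2 + 0^2 + (-2)^2 + (-2)^2 + (-3)^2
= 9 + 16 + 36 + 9 + 36 + 0 + 4 + 4 + 9 = 123
||T||_HS = sqrt(123) = 11.0905

11.0905


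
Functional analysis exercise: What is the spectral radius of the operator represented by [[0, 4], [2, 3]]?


For a 2x2 matrix, eigenvalues satisfy lambda^2 - (trace)*lambda + det = 0
trace = 0 + 3 = 3
det = 0*3 - 4*2 = -8
discriminant = 3^2 - 4*(-8) = 41
spectral radius = max |eigenvalue| = 4.7016

4.7016


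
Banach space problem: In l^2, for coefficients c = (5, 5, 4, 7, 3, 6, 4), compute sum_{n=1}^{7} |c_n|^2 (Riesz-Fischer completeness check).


sum |c_n|^2 = 5^2 + 5^2 + 4^2 + 7^2 + 3^2 + 6^2 + 4^2
= 25 + 25 + 16 + 49 + 9 + 36 + 16
= 176

176


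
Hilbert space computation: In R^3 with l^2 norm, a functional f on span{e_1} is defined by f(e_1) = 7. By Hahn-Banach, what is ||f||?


The norm of f is given by ||f|| = sup_{||x||=1} |f(x)|.
On span{e_1}, ||e_1|| = 1, so ||f|| = |f(e_1)| / ||e_1||
= |7| / 1 = 7.0000

7.0000


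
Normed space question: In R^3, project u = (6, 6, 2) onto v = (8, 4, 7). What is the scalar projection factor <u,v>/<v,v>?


Computing <u,v> = 6*8 + 6*4 + 2*7 = 86
Computing <v,v> = 8^2 + 4^2 + 7^2 = 129
Projection coefficient = 86/129 = 0.6667

0.6667


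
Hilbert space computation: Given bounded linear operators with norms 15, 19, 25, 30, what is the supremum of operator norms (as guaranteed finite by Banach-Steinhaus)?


By the Uniform Boundedness Principle, the supremum of norms is finite.
sup_k ||T_k|| = max(15, 19, 25, 30) = 30

30


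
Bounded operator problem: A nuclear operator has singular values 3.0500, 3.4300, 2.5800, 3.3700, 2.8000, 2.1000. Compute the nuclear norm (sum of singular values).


The nuclear norm is the sum of all singular values.
||T||_1 = 3.0500 + 3.4300 + 2.5800 + 3.3700 + 2.8000 + 2.1000
= 17.3300

17.3300


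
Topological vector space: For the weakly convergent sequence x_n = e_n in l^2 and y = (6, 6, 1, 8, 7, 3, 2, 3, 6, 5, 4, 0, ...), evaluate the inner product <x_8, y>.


x_8 = e_8 is the standard basis vector with 1 in position 8.
<x_8, y> = y_8 = 3
As n -> infinity, <x_n, y> -> 0, confirming weak convergence of (x_n) to 0.

3


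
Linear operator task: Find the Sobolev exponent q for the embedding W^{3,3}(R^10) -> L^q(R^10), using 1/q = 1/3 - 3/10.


Using the Sobolev embedding formula: 1/q = 1/p - k/n
1/q = 1/3 - 3/10 = 1/30
q = 1/(1/30) = 30

30.0000


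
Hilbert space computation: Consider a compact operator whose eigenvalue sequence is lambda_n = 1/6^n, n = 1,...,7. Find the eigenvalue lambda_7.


The eigenvalue formula gives lambda_7 = 1/6^7
= 1/279936
= 3.5722e-06

3.5722e-06


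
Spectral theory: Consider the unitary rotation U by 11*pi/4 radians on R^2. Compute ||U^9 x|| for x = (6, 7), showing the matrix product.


U is a rotation by theta = 11*pi/4
U^9 = rotation by 9*theta = 99*pi/4 = 3*pi/4 (mod 2*pi)
cos(3*pi/4) = -0.7071, sin(3*pi/4) = 0.7071
U^9 x = (-0.7071 * 6 - 0.7071 * 7, 0.7071 * 6 + -0.7071 * 7)
= (-9.1924, -0.7071)
||U^9 x|| = sqrt((-9.1924)^2 + (-0.7071)^2) = sqrt(85.0000) = 9.2195

9.2195


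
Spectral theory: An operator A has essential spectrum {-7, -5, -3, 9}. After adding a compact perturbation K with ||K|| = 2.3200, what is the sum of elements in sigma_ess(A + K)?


By Weyl's theorem, the essential spectrum is invariant under compact perturbations.
sigma_ess(A + K) = sigma_ess(A) = {-7, -5, -3, 9}
Sum = -7 + -5 + -3 + 9 = -6

-6


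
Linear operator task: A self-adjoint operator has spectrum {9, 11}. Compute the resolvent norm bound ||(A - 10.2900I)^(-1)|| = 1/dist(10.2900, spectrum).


dist(10.2900, {9, 11}) = min(|10.2900 - 9|, |10.2900 - 11|)
= min(1.2900, 0.7100) = 0.7100
Resolvent bound = 1/0.7100 = 1.4085

1.4085


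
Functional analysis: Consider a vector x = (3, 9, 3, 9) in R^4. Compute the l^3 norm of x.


The l^3 norm = (sum |x_i|^3)^(1/3)
Sum of 3th powers = 27 + 729 + 27 + 729 = 1512
||x||_3 = (1512)^(1/3) = 11.4776

11.4776


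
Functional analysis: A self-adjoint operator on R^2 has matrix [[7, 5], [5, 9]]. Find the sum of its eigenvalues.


For a self-adjoint (symmetric) matrix, the eigenvalues are real.
The sum of eigenvalues equals the trace of the matrix.
trace = 7 + 9 = 16

16


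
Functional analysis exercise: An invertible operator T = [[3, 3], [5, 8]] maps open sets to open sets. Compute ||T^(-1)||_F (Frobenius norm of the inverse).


det(T) = 3*8 - 3*5 = 9
T^(-1) = (1/9) * [[8, -3], [-5, 3]] = [[0.8889, -0.3333], [-0.5556, 0.3333]]
||T^(-1)||_F^2 = 0.8889^2 + (-0.3333)^2 + (-0.5556)^2 + 0.3333^2 = 1.3210
||T^(-1)||_F = sqrt(1.3210) = 1.1493

1.1493


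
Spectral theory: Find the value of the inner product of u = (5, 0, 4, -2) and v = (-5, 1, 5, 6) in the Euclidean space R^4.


Computing the standard inner product <u, v> = sum u_i * v_i
= 5*-5 + 0*1 + 4*5 + -2*6
= -25 + 0 + 20 + -12
= -17

-17


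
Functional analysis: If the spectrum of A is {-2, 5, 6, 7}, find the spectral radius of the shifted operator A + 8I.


Spectrum of A + 8I = {6, 13, 14, 15}
Spectral radius = max |lambda| over the shifted spectrum
= max(6, 13, 14, 15) = 15

15


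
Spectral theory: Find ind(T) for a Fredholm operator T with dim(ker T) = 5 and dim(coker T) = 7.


The Fredholm index is defined as ind(T) = dim(ker T) - dim(coker T)
= 5 - 7
= -2

-2


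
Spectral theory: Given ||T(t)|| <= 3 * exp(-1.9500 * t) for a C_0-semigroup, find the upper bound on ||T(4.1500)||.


||T(4.1500)|| <= 3 * exp(-1.9500 * 4.1500)
= 3 * exp(-8.0925)
= 3 * 3.0582e-04
= 9.1747e-04

9.1747e-04


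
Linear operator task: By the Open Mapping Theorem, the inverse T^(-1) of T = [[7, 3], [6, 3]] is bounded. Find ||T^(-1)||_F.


det(T) = 7*3 - 3*6 = 3
T^(-1) = (1/3) * [[3, -3], [-6, 7]] = [[1.0000, -1.0000], [-2.0000, 2.3333]]
||T^(-1)||_F^2 = 1.0000^2 + (-1.0000)^2 + (-2.0000)^2 + 2.3333^2 = 11.4444
||T^(-1)||_F = sqrt(11.4444) = 3.3830

3.3830


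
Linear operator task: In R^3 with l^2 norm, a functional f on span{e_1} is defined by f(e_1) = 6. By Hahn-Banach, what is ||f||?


The norm of f is given by ||f|| = sup_{||x||=1} |f(x)|.
On span{e_1}, ||e_1|| = 1, so ||f|| = |f(e_1)| / ||e_1||
= |6| / 1 = 6.0000

6.0000


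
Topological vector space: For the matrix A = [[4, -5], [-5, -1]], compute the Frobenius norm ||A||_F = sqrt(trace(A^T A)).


||A||_F^2 = sum a_ij^2
= 4^2 + (-5)^2 + (-5)^2 + (-1)^2
= 16 + 25 + 25 + 1 = 67
||A||_F = sqrt(67) = 8.1854

8.1854


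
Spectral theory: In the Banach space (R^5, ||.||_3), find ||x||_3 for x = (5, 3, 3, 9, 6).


The l^3 norm = (sum |x_i|^3)^(1/3)
Sum of 3th powers = 125 + 27 + 27 + 729 + 216 = 1124
||x||_3 = (1124)^(1/3) = 10.3973

10.3973


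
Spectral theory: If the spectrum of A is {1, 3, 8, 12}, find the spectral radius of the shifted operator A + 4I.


Spectrum of A + 4I = {5, 7, 12, 16}
Spectral radius = max |lambda| over the shifted spectrum
= max(5, 7, 12, 16) = 16

16


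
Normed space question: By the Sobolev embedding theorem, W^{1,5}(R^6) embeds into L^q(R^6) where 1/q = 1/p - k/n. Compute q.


Using the Sobolev embedding formula: 1/q = 1/p - k/n
1/q = 1/5 - 1/6 = 1/30
q = 1/(1/30) = 30

30.0000


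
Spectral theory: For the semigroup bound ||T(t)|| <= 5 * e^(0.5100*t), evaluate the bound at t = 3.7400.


||T(3.7400)|| <= 5 * exp(0.5100 * 3.7400)
= 5 * exp(1.9074)
= 5 * 6.7356
= 33.6778

33.6778


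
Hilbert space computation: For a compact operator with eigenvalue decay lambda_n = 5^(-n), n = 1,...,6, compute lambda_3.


The eigenvalue formula gives lambda_3 = 1/5^3
= 1/125
= 0.0080

0.0080


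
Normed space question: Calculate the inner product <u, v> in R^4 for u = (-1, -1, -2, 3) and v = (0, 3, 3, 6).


Computing the standard inner product <u, v> = sum u_i * v_i
= -1*0 + -1*3 + -2*3 + 3*6
= 0 + -3 + -6 + 18
= 9

9


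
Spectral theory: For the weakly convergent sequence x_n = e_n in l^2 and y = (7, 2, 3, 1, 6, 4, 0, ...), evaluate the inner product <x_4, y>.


x_4 = e_4 is the standard basis vector with 1 in position 4.
<x_4, y> = y_4 = 1
As n -> infinity, <x_n, y> -> 0, confirming weak convergence of (x_n) to 0.

1


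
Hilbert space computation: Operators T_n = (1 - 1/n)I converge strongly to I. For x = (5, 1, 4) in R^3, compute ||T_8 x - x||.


T_8 x - x = (1 - 1/8)x - x = -x/8
||x|| = sqrt(42) = 6.4807
||T_8 x - x|| = ||x||/8 = 6.4807/8 = 0.8101

0.8101


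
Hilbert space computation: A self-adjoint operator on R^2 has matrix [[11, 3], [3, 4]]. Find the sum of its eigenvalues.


For a self-adjoint (symmetric) matrix, the eigenvalues are real.
The sum of eigenvalues equals the trace of the matrix.
trace = 11 + 4 = 15

15


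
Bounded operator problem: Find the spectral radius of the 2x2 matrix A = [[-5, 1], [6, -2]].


For a 2x2 matrix, eigenvalues satisfy lambda^2 - (trace)*lambda + det = 0
trace = -5 + -2 = -7
det = -5*-2 - 1*6 = 4
discriminant = (-7)^2 - 4*(4) = 33
spectral radius = max |eigenvalue| = 6.3723

6.3723


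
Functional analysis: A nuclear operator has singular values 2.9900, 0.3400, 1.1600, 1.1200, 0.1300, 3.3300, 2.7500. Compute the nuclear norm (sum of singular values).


The nuclear norm is the sum of all singular values.
||T||_1 = 2.9900 + 0.3400 + 1.1600 + 1.1200 + 0.1300 + 3.3300 + 2.7500
= 11.8200

11.8200


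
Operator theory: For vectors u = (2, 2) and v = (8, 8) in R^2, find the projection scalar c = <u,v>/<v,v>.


Computing <u,v> = 2*8 + 2*8 = 32
Computing <v,v> = 8^2 + 8^2 = 128
Projection coefficient = 32/128 = 0.2500

0.2500


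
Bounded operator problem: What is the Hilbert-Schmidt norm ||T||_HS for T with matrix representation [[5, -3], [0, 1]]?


The Hilbert-Schmidt norm is sqrt(sum of squares of all entries).
Sum of squares = 5^2 + (-3)^2 + 0^2 + 1^2
= 25 + 9 + 0 + 1 = 35
||T||_HS = sqrt(35) = 5.9161

5.9161


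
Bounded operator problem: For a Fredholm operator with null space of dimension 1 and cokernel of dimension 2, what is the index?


The Fredholm index is defined as ind(T) = dim(ker T) - dim(coker T)
= 1 - 2
= -1

-1


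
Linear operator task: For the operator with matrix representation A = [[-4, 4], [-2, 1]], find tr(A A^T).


trace(A * A^T) = sum of squares of all entries
= (-4)^2 + 4^2 + (-2)^2 + 1^2
= 16 + 16 + 4 + 1
= 37

37


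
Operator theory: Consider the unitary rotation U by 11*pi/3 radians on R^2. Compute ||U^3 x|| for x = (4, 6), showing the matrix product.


U is a rotation by theta = 11*pi/3
U^3 = rotation by 3*theta = 33*pi/3 = 3*pi/3 (mod 2*pi)
cos(3*pi/3) = -1.0000, sin(3*pi/3) = 0.0000
U^3 x = (-1.0000 * 4 - 0.0000 * 6, 0.0000 * 4 + -1.0000 * 6)
= (-4.0000, -6.0000)
||U^3 x|| = sqrt((-4.0000)^2 + (-6.0000)^2) = sqrt(52.0000) = 7.2111

7.2111


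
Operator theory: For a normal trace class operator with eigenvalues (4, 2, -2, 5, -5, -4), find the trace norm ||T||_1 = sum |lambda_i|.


For a normal operator, singular values equal |eigenvalues|.
Trace norm = sum |lambda_i| = 4 + 2 + 2 + 5 + 5 + 4
= 22

22


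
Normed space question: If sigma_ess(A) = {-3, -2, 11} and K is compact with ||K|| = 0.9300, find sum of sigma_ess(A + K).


By Weyl's theorem, the essential spectrum is invariant under compact perturbations.
sigma_ess(A + K) = sigma_ess(A) = {-3, -2, 11}
Sum = -3 + -2 + 11 = 6

6


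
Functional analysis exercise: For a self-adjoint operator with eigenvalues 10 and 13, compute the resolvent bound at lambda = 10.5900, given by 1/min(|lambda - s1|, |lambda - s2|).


dist(10.5900, {10, 13}) = min(|10.5900 - 10|, |10.5900 - 13|)
= min(0.5900, 2.4100) = 0.5900
Resolvent bound = 1/0.5900 = 1.6949

1.6949


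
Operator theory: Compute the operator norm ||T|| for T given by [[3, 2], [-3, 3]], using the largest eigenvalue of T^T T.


A^T A = [[18, -3], [-3, 13]]
trace(A^T A) = 31, det(A^T A) = 225
discriminant = 31^2 - 4*225 = 61
Largest eigenvalue of A^T A = (trace + sqrt(disc))/2 = 19.4051
||T|| = sqrt(19.4051) = 4.4051

4.4051


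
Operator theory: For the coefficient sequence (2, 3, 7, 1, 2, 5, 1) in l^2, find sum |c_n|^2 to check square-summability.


sum |c_n|^2 = 2^2 + 3^2 + 7^2 + 1^2 + 2^2 + 5^2 + 1^2
= 4 + 9 + 49 + 1 + 4 + 25 + 1
= 93

93


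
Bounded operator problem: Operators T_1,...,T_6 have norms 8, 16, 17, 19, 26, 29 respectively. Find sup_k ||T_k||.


By the Uniform Boundedness Principle, the supremum of norms is finite.
sup_k ||T_k|| = max(8, 16, 17, 19, 26, 29) = 29

29
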